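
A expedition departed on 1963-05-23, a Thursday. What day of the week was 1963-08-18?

May 1963: 31 − 23 = 8 days remain.
Then June (30), July (31): 30 + 31 = 61 days.
August 1–18, 1963: 18 days.
Total: 8 + 61 + 18 = 87 days.
87 mod 7 = 3, so 3 days after Thursday is Sunday.

Sunday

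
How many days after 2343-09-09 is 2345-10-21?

773

Day-of-year of September 9, 2343: 252.
Day-of-year of October 21, 2345: 294.
2343 has 365 days, so 365 − 252 = 113 days remain in 2343.
Full years: 2344: 366. Sum = 366.
Total: 113 + 366 + 294 = 773 days.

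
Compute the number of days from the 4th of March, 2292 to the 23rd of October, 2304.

4615

Day-of-year of March 4, 2292: 64.
Day-of-year of October 23, 2304: 297.
2292 has 366 days, so 366 − 64 = 302 days remain in 2292.
Full years 2293–2303: 10 common + 1 leap = 10×365 + 1×366 = 4016 days.
Total: 302 + 4016 + 297 = 4615 days.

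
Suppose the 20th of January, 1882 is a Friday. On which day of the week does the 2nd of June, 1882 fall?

January 1882: 31 − 20 = 11 days remain.
Then February 1882 (28), March (31), April (30), May (31): 28 + 31 + 30 + 31 = 120 days.
June 1–2, 1882: 2 days.
Total: 11 + 120 + 2 = 133 days.
133 is a multiple of 7, so the 2nd of June, 1882 falls on the same weekday: Friday.

Friday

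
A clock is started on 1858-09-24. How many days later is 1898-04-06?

Day-of-year of September 24, 1858: 267.
Day-of-year of April 6, 1898: 96.
1858 has 365 days, so 365 − 267 = 98 days remain in 1858.
Full years 1859–1897: 29 common + 10 leap = 29×365 + 10×366 = 14245 days.
Total: 98 + 14245 + 96 = 14439 days.

14439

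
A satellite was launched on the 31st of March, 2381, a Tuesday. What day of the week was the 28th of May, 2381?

Thursday

March 2381: 31 − 31 = 0 days remain.
Then April (30): 30 days.
May 1–28, 2381: 28 days.
Total: 0 + 30 + 28 = 58 days.
58 mod 7 = 2, so 2 days after Tuesday is Thursday.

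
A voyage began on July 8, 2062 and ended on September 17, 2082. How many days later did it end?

7376

Day-of-year of July 8, 2062: 189.
Day-of-year of September 17, 2082: 260.
2062 has 365 days, so 365 − 189 = 176 days remain in 2062.
Full years 2063–2081: 14 common + 5 leap = 14×365 + 5×366 = 6940 days.
Total: 176 + 6940 + 260 = 7376 days.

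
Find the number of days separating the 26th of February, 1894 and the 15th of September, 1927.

12253

Day-of-year of February 26, 1894: 57.
Day-of-year of September 15, 1927: 258.
1894 has 365 days, so 365 − 57 = 308 days remain in 1894.
Full years 1895–1926: 25 common + 7 leap = 25×365 + 7×366 = 11687 days.
Total: 308 + 11687 + 258 = 12253 days.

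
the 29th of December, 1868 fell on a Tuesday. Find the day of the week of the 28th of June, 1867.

Friday

Count forward from the earlier date (June 28, 1867) to the later (December 29, 1868):
June 1867: 30 − 28 = 2 days remain.
Then 17 full months totalling 519 days.
December 1–29, 1868: 29 days.
Total: 2 + 519 + 29 = 550 days.
550 mod 7 = 4, so 4 days before Tuesday is Friday.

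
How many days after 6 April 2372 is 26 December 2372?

264

April 2372: 30 − 6 = 24 days remain.
Then May (31), June (30), July (31), August (31), September (30), October (31), November (30): 31 + 30 + 31 + 31 + 30 + 31 + 30 = 214 days.
December 1–26, 2372: 26 days.
Total: 24 + 214 + 26 = 264 days.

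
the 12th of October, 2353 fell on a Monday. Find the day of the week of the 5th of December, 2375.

Friday

From October 12, 2353 to October 12, 2375: 22 years, of which 5 contain a Feb 29 — 17×365 + 5×366 = 8035 days.
October 2375: 31 − 12 = 19 days remain.
Then November (30): 30 days.
December 1–5, 2375: 5 days.
Residual: 54 days.
Total: 8089 days.
8089 mod 7 = 4, so 4 days after Monday is Friday.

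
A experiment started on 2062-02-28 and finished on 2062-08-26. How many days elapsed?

179

February 2062: 28 − 28 = 0 days remain (2062 is not a leap year, so February has 28 days).
Then March (31), April (30), May (31), June (30), July (31): 31 + 30 + 31 + 30 + 31 = 153 days.
August 1–26, 2062: 26 days.
Total: 0 + 153 + 26 = 179 days.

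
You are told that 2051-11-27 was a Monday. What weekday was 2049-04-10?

Saturday

Count forward from the earlier date (April 10, 2049) to the later (November 27, 2051):
Day-of-year of April 10, 2049: 100.
Day-of-year of November 27, 2051: 331.
2049 has 365 days, so 365 − 100 = 265 days remain in 2049.
Full years: 2050: 365. Sum = 365.
Total: 265 + 365 + 331 = 961 days.
961 mod 7 = 2, so 2 days before Monday is Saturday.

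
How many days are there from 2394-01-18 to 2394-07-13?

January 2394: 31 − 18 = 13 days remain.
Then February 2394 (28), March (31), April (30), May (31), June (30): 28 + 31 + 30 + 31 + 30 = 150 days.
July 1–13, 2394: 13 days.
Total: 13 + 150 + 13 = 176 days.

176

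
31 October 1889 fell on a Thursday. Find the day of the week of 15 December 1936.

Tuesday

From October 31, 1889 to October 31, 1936: 47 years, of which 11 contain a Feb 29 — 36×365 + 11×366 = 17166 days.
(1900 is not a leap year (divisible by 100 but not 400).)
October 1936: 31 − 31 = 0 days remain.
Then November (30): 30 days.
December 1–15, 1936: 15 days.
Residual: 45 days.
Total: 17211 days.
17211 mod 7 = 5, so 5 days after Thursday is Tuesday.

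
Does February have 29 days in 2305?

2305 is not a leap year.

No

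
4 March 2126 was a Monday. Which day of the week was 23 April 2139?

Thursday

Day-of-year of March 4, 2126: 63.
Day-of-year of April 23, 2139: 113.
2126 has 365 days, so 365 − 63 = 302 days remain in 2126.
Full years 2127–2138: 9 common + 3 leap = 9×365 + 3×366 = 4383 days.
Total: 302 + 4383 + 113 = 4798 days.
4798 mod 7 = 3, so 3 days after Monday is Thursday.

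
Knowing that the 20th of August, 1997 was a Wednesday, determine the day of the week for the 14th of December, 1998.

August 1997: 31 − 20 = 11 days remain.
Then 15 full months totalling 456 days.
December 1–14, 1998: 14 days.
Total: 11 + 456 + 14 = 481 days.
481 mod 7 = 5, so 5 days after Wednesday is Monday.

Monday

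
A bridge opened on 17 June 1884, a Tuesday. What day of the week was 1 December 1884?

June 1884: 30 − 17 = 13 days remain.
Then July (31), August (31), September (30), October (31), November (30): 31 + 31 + 30 + 31 + 30 = 153 days.
December 1, 1884: 1 day.
Total: 13 + 153 + 1 = 167 days.
167 mod 7 = 6, so 6 days after Tuesday is Monday.

Monday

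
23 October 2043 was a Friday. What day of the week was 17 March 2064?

Day-of-year of October 23, 2043: 296.
Day-of-year of March 17, 2064: 77.
2043 has 365 days, so 365 − 296 = 69 days remain in 2043.
Full years 2044–2063: 15 common + 5 leap = 15×365 + 5×366 = 7305 days.
Total: 69 + 7305 + 77 = 7451 days.
7451 mod 7 = 3, so 3 days after Friday is Monday.

Monday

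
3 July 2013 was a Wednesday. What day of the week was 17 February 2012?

Friday

Count forward from the earlier date (February 17, 2012) to the later (July 3, 2013):
Day-of-year of February 17, 2012: 48.
Day-of-year of July 3, 2013: 184.
2012 has 366 days, so 366 − 48 = 318 days remain in 2012.
Total: 318 + 184 = 502 days.
502 mod 7 = 5, so 5 days before Wednesday is Friday.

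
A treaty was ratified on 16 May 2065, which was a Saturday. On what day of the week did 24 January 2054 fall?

Saturday

Count forward from the earlier date (January 24, 2054) to the later (May 16, 2065):
Day-of-year of January 24, 2054: 24.
Day-of-year of May 16, 2065: 136.
2054 has 365 days, so 365 − 24 = 341 days remain in 2054.
Full years 2055–2064: 7 common + 3 leap = 7×365 + 3×366 = 3653 days.
Total: 341 + 3653 + 136 = 4130 days.
4130 is a multiple of 7, so 24 January 2054 falls on the same weekday: Saturday.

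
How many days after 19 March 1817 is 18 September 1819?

913

Day-of-year of March 19, 1817: 78.
Day-of-year of September 18, 1819: 261.
1817 has 365 days, so 365 − 78 = 287 days remain in 1817.
Full years: 1818: 365. Sum = 365.
Total: 287 + 365 + 261 = 913 days.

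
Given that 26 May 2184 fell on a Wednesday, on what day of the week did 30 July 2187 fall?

Monday

Day-of-year of May 26, 2184: 147.
Day-of-year of July 30, 2187: 211.
2184 has 366 days, so 366 − 147 = 219 days remain in 2184.
Full years: 2185: 365; 2186: 365. Sum = 730.
Total: 219 + 730 + 211 = 1160 days.
1160 mod 7 = 5, so 5 days after Wednesday is Monday.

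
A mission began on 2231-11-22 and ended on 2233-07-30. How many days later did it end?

Day-of-year of November 22, 2231: 326.
Day-of-year of July 30, 2233: 211.
2231 has 365 days, so 365 − 326 = 39 days remain in 2231.
Full years: 2232: 366. Sum = 366.
Total: 39 + 366 + 211 = 616 days.

616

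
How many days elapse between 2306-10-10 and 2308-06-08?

607

Day-of-year of October 10, 2306: 283.
Day-of-year of June 8, 2308: 160.
2306 has 365 days, so 365 − 283 = 82 days remain in 2306.
Full years: 2307: 365. Sum = 365.
Total: 82 + 365 + 160 = 607 days.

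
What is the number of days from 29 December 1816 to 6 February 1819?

December 29, 1816 → December 29, 1817: 365 days.
December 29, 1817 → December 29, 1818: 365 days.
December 1818: 31 − 29 = 2 days remain.
Then January (31): 31 days.
February 1–6, 1819: 6 days (1819 is not a leap year).
Residual: 39 days.
Total: 769 days.

769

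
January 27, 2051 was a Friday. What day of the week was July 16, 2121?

Wednesday

Day-of-year of January 27, 2051: 27.
Day-of-year of July 16, 2121: 197.
2051 has 365 days, so 365 − 27 = 338 days remain in 2051.
Full years 2052–2120: 52 common + 17 leap = 52×365 + 17×366 = 25202 days.
Total: 338 + 25202 + 197 = 25737 days.
25737 mod 7 = 5, so 5 days after Friday is Wednesday.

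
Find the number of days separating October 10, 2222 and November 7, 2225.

1124

October 10, 2222 → October 10, 2223: 365 days.
October 10, 2223 → October 10, 2224: 366 days (2224 is a leap year).
October 10, 2224 → October 10, 2225: 365 days.
October 2225: 31 − 10 = 21 days remain.
November 1–7, 2225: 7 days.
Residual: 28 days.
Total: 1124 days.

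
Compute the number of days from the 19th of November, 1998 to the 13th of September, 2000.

664

November 1998: 30 − 19 = 11 days remain.
Then 21 full months totalling 640 days.
September 1–13, 2000: 13 days.
Total: 11 + 640 + 13 = 664 days.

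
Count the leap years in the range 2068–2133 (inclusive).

Years divisible by 4: 2068, 2072, …, 2132 — 17 in all.
Of these, 2100 is divisible by 100 but not 400, so not leap.
Leap years: 17 − 1 = 16.

16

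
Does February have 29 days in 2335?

No

2335 is not a leap year.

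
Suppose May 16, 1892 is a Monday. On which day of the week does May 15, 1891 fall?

Count forward from the earlier date (May 15, 1891) to the later (May 16, 1892):
May 1891: 31 − 15 = 16 days remain.
Then 11 full months totalling 335 days.
May 1–16, 1892: 16 days.
Total: 16 + 335 + 16 = 367 days.
367 mod 7 = 3, so 3 days before Monday is Friday.

Friday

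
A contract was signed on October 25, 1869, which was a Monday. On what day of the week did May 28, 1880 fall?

Friday

Day-of-year of October 25, 1869: 298.
Day-of-year of May 28, 1880: 149.
1869 has 365 days, so 365 − 298 = 67 days remain in 1869.
Full years 1870–1879: 8 common + 2 leap = 8×365 + 2×366 = 3652 days.
Total: 67 + 3652 + 149 = 3868 days.
3868 mod 7 = 4, so 4 days after Monday is Friday.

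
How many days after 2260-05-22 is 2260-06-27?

36

May 2260: 31 − 22 = 9 days remain.
June 1–27, 2260: 27 days.
Total: 9 + 27 = 36 days.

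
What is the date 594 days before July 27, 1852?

December 11, 1850

Count 594 days before July 27, 1852:
Day-of-year of December 11, 1850: 345.
Day-of-year of July 27, 1852: 209.
1850 has 365 days, so 365 − 345 = 20 days remain in 1850.
Full years: 1851: 365. Sum = 365.
Total: 20 + 365 + 209 = 594 days.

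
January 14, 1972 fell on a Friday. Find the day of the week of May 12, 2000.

Friday

From January 14, 1972 to January 14, 2000: 28 years, of which 7 contain a Feb 29 — 21×365 + 7×366 = 10227 days.
January 2000: 31 − 14 = 17 days remain.
Then February 2000 (29), March (31), April (30): 29 + 31 + 30 = 90 days.
May 1–12, 2000: 12 days.
Residual: 119 days.
Total: 10346 days.
10346 is a multiple of 7, so May 12, 2000 falls on the same weekday: Friday.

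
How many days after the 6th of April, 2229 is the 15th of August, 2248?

From April 6, 2229 to April 6, 2248: 19 years, of which 5 contain a Feb 29 — 14×365 + 5×366 = 6940 days.
April 2248: 30 − 6 = 24 days remain.
Then May (31), June (30), July (31): 31 + 30 + 31 = 92 days.
August 1–15, 2248: 15 days.
Residual: 131 days.
Total: 7071 days.

7071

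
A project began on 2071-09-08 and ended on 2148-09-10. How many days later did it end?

28126

Day-of-year of September 8, 2071: 251.
Day-of-year of September 10, 2148: 254.
2071 has 365 days, so 365 − 251 = 114 days remain in 2071.
Full years 2072–2147: 58 common + 18 leap = 58×365 + 18×366 = 27758 days.
Total: 114 + 27758 + 254 = 28126 days.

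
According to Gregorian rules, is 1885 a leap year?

1885 is not a leap year.

No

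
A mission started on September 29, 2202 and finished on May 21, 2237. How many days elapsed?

Day-of-year of September 29, 2202: 272.
Day-of-year of May 21, 2237: 141.
2202 has 365 days, so 365 − 272 = 93 days remain in 2202.
Full years 2203–2236: 25 common + 9 leap = 25×365 + 9×366 = 12419 days.
Total: 93 + 12419 + 141 = 12653 days.

12653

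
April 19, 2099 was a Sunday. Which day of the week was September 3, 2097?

Count forward from the earlier date (September 3, 2097) to the later (April 19, 2099):
September 3, 2097 → September 3, 2098: 365 days.
September 2098: 30 − 3 = 27 days remain.
Then October (31), November (30), December (31), January (31), February 2099 (28), March (31): 31 + 30 + 31 + 31 + 28 + 31 = 182 days.
April 1–19, 2099: 19 days.
Residual: 228 days.
Total: 593 days.
593 mod 7 = 5, so 5 days before Sunday is Tuesday.

Tuesday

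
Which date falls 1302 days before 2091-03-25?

2087-08-31

Count 1302 days before March 25, 2091:
August 31, 2087 → August 31, 2088: 366 days (2088 is a leap year).
August 31, 2088 → August 31, 2089: 365 days.
August 31, 2089 → August 31, 2090: 365 days.
August 2090: 31 − 31 = 0 days remain.
Then September (30), October (31), November (30), December (31), January (31), February 2091 (28): 30 + 31 + 30 + 31 + 31 + 28 = 181 days.
March 1–25, 2091: 25 days.
Residual: 206 days.
Total: 1302 days.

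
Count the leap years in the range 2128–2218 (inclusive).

22

Years divisible by 4: 2128, 2132, …, 2216 — 23 in all.
Of these, 2200 is divisible by 100 but not 400, so not leap.
Leap years: 23 − 1 = 22.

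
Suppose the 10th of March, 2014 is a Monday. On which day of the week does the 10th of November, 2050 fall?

Thursday

From March 10, 2014 to March 10, 2050: 36 years, of which 9 contain a Feb 29 — 27×365 + 9×366 = 13149 days.
March 2050: 31 − 10 = 21 days remain.
Then April (30), May (31), June (30), July (31), August (31), September (30), October (31): 30 + 31 + 30 + 31 + 31 + 30 + 31 = 214 days.
November 1–10, 2050: 10 days.
Residual: 245 days.
Total: 13394 days.
13394 mod 7 = 3, so 3 days after Monday is Thursday.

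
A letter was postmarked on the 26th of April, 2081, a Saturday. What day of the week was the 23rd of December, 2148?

From April 26, 2081 to April 26, 2148: 67 years, of which 16 contain a Feb 29 — 51×365 + 16×366 = 24471 days.
(2100 is not a leap year (divisible by 100 but not 400).)
April 2148: 30 − 26 = 4 days remain.
Then May (31), June (30), July (31), August (31), September (30), October (31), November (30): 31 + 30 + 31 + 31 + 30 + 31 + 30 = 214 days.
December 1–23, 2148: 23 days.
Residual: 241 days.
Total: 24712 days.
24712 mod 7 = 2, so 2 days after Saturday is Monday.

Monday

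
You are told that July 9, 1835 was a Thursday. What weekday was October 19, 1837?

Thursday

Day-of-year of July 9, 1835: 190.
Day-of-year of October 19, 1837: 292.
1835 has 365 days, so 365 − 190 = 175 days remain in 1835.
Full years: 1836: 366. Sum = 366.
Total: 175 + 366 + 292 = 833 days.
833 is a multiple of 7, so October 19, 1837 falls on the same weekday: Thursday.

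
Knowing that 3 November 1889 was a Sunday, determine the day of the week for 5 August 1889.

Count forward from the earlier date (August 5, 1889) to the later (November 3, 1889):
August 1889: 31 − 5 = 26 days remain.
Then September (30), October (31): 30 + 31 = 61 days.
November 1–3, 1889: 3 days.
Total: 26 + 61 + 3 = 90 days.
90 mod 7 = 6, so 6 days before Sunday is Monday.

Monday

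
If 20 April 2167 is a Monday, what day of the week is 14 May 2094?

Count forward from the earlier date (May 14, 2094) to the later (April 20, 2167):
From May 14, 2094 to May 14, 2166: 72 years, of which 17 contain a Feb 29 — 55×365 + 17×366 = 26297 days.
(2100 is not a leap year (divisible by 100 but not 400).)
May 2166: 31 − 14 = 17 days remain.
Then 10 full months totalling 304 days.
April 1–20, 2167: 20 days.
Residual: 341 days.
Total: 26638 days.
26638 mod 7 = 3, so 3 days before Monday is Friday.

Friday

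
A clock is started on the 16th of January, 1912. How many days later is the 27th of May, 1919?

Day-of-year of January 16, 1912: 16.
Day-of-year of May 27, 1919: 147.
1912 has 366 days, so 366 − 16 = 350 days remain in 1912.
Full years: 1913: 365; 1914: 365; 1915: 365; 1916: 366; 1917: 365; 1918: 365. Sum = 2191.
Total: 350 + 2191 + 147 = 2688 days.

2688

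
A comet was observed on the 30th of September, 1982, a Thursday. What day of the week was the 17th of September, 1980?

Count forward from the earlier date (September 17, 1980) to the later (September 30, 1982):
Day-of-year of September 17, 1980: 261.
Day-of-year of September 30, 1982: 273.
1980 has 366 days, so 366 − 261 = 105 days remain in 1980.
Full years: 1981: 365. Sum = 365.
Total: 105 + 365 + 273 = 743 days.
743 mod 7 = 1, so 1 day before Thursday is Wednesday.

Wednesday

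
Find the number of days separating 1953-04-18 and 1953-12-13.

239

April 1953: 30 − 18 = 12 days remain.
Then May (31), June (30), July (31), August (31), September (30), October (31), November (30): 31 + 30 + 31 + 31 + 30 + 31 + 30 = 214 days.
December 1–13, 1953: 13 days.
Total: 12 + 214 + 13 = 239 days.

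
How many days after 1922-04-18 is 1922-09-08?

April 1922: 30 − 18 = 12 days remain.
Then May (31), June (30), July (31), August (31): 31 + 30 + 31 + 31 = 123 days.
September 1–8, 1922: 8 days.
Total: 12 + 123 + 8 = 143 days.

143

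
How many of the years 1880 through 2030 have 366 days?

Years divisible by 4: 1880, 1884, …, 2028 — 38 in all.
Of these, 1900 is divisible by 100 but not 400, so not leap.
2000 is divisible by 400, so still leap.
Leap years: 38 − 1 = 37.

37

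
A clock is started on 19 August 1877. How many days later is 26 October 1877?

68

August 1877: 31 − 19 = 12 days remain.
Then September (30): 30 days.
October 1–26, 1877: 26 days.
Total: 12 + 30 + 26 = 68 days.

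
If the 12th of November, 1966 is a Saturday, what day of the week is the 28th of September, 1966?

Count forward from the earlier date (September 28, 1966) to the later (November 12, 1966):
September 1966: 30 − 28 = 2 days remain.
Then October (31): 31 days.
November 1–12, 1966: 12 days.
Total: 2 + 31 + 12 = 45 days.
45 mod 7 = 3, so 3 days before Saturday is Wednesday.

Wednesday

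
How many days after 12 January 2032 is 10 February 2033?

395

January 2032: 31 − 12 = 19 days remain.
Then 12 full months totalling 366 days.
February 1–10, 2033: 10 days (2033 is not a leap year).
Total: 19 + 366 + 10 = 395 days.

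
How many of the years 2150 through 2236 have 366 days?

21

Years divisible by 4: 2152, 2156, …, 2236 — 22 in all.
Of these, 2200 is divisible by 100 but not 400, so not leap.
Leap years: 22 − 1 = 21.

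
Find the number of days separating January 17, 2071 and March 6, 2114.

Day-of-year of January 17, 2071: 17.
Day-of-year of March 6, 2114: 65.
2071 has 365 days, so 365 − 17 = 348 days remain in 2071.
Full years 2072–2113: 32 common + 10 leap = 32×365 + 10×366 = 15340 days.
Total: 348 + 15340 + 65 = 15753 days.

15753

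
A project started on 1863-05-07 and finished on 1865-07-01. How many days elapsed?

May 7, 1863 → May 7, 1864: 366 days (1864 is a leap year).
May 7, 1864 → May 7, 1865: 365 days.
May 1865: 31 − 7 = 24 days remain.
Then June (30): 30 days.
July 1, 1865: 1 day.
Residual: 55 days.
Total: 786 days.

786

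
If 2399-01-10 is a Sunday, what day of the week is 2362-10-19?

Friday

Count forward from the earlier date (October 19, 2362) to the later (January 10, 2399):
Day-of-year of October 19, 2362: 292.
Day-of-year of January 10, 2399: 10.
2362 has 365 days, so 365 − 292 = 73 days remain in 2362.
Full years 2363–2398: 27 common + 9 leap = 27×365 + 9×366 = 13149 days.
Total: 73 + 13149 + 10 = 13232 days.
13232 mod 7 = 2, so 2 days before Sunday is Friday.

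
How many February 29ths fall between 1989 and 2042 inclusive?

13

Years divisible by 4: 1992, 1996, …, 2040 — 13 in all.
2000 is divisible by 400, so still leap.
No century exceptions apply. Count: 13.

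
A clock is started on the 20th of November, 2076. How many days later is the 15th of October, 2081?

1790

November 20, 2076 → November 20, 2077: 365 days.
November 20, 2077 → November 20, 2078: 365 days.
November 20, 2078 → November 20, 2079: 365 days.
November 20, 2079 → November 20, 2080: 366 days (2080 is a leap year).
November 2080: 30 − 20 = 10 days remain.
Then 10 full months totalling 304 days.
October 1–15, 2081: 15 days.
Residual: 329 days.
Total: 1790 days.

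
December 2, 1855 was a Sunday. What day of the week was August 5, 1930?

Day-of-year of December 2, 1855: 336.
Day-of-year of August 5, 1930: 217.
1855 has 365 days, so 365 − 336 = 29 days remain in 1855.
Full years 1856–1929: 56 common + 18 leap = 56×365 + 18×366 = 27028 days.
Total: 29 + 27028 + 217 = 27274 days.
27274 mod 7 = 2, so 2 days after Sunday is Tuesday.

Tuesday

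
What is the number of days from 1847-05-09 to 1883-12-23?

13377

From May 9, 1847 to May 9, 1883: 36 years, of which 9 contain a Feb 29 — 27×365 + 9×366 = 13149 days.
May 1883: 31 − 9 = 22 days remain.
Then June (30), July (31), August (31), September (30), October (31), November (30): 30 + 31 + 31 + 30 + 31 + 30 = 183 days.
December 1–23, 1883: 23 days.
Residual: 228 days.
Total: 13377 days.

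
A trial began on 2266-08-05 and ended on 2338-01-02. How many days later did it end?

26082

Day-of-year of August 5, 2266: 217.
Day-of-year of January 2, 2338: 2.
2266 has 365 days, so 365 − 217 = 148 days remain in 2266.
Full years 2267–2337: 54 common + 17 leap = 54×365 + 17×366 = 25932 days.
Total: 148 + 25932 + 2 = 26082 days.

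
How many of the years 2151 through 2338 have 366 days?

Years divisible by 4: 2152, 2156, …, 2336 — 47 in all.
Of these, 2200, 2300 are divisible by 100 but not 400, so not leap.
Leap years: 47 − 2 = 45.

45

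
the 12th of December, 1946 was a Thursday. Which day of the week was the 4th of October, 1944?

Count forward from the earlier date (October 4, 1944) to the later (December 12, 1946):
Day-of-year of October 4, 1944: 278.
Day-of-year of December 12, 1946: 346.
1944 has 366 days, so 366 − 278 = 88 days remain in 1944.
Full years: 1945: 365. Sum = 365.
Total: 88 + 365 + 346 = 799 days.
799 mod 7 = 1, so 1 day before Thursday is Wednesday.

Wednesday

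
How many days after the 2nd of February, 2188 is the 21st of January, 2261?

From February 2, 2188 to February 2, 2260: 72 years, of which 17 contain a Feb 29 — 55×365 + 17×366 = 26297 days.
(2200 is not a leap year (divisible by 100 but not 400).)
February 2260: 29 − 2 = 27 days remain (2260 is a leap year, so February has 29 days).
Then 10 full months totalling 306 days.
January 1–21, 2261: 21 days.
Residual: 354 days.
Total: 26651 days.

26651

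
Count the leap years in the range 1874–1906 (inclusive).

Years divisible by 4 in [1874, 1906]: 1876, 1880, 1884, 1888, 1892, 1896, 1900, 1904.
Of these, 1900 is divisible by 100 but not 400, so not leap.
Leap years: 8 − 1 = 7.

7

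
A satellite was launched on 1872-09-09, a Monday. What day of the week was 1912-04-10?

Day-of-year of September 9, 1872: 253.
Day-of-year of April 10, 1912: 101.
1872 has 366 days, so 366 − 253 = 113 days remain in 1872.
Full years 1873–1911: 31 common + 8 leap = 31×365 + 8×366 = 14243 days.
Total: 113 + 14243 + 101 = 14457 days.
14457 mod 7 = 2, so 2 days after Monday is Wednesday.

Wednesday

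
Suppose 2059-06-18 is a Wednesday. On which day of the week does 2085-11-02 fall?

From June 18, 2059 to June 18, 2085: 26 years, of which 7 contain a Feb 29 — 19×365 + 7×366 = 9497 days.
June 2085: 30 − 18 = 12 days remain.
Then July (31), August (31), September (30), October (31): 31 + 31 + 30 + 31 = 123 days.
November 1–2, 2085: 2 days.
Residual: 137 days.
Total: 9634 days.
9634 mod 7 = 2, so 2 days after Wednesday is Friday.

Friday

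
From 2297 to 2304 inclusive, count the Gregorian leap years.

Years divisible by 4 in [2297, 2304]: 2300, 2304.
Of these, 2300 is divisible by 100 but not 400, so not leap.
Leap years: 2 − 1 = 1.

1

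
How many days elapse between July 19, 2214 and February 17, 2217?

July 19, 2214 → July 19, 2215: 365 days.
July 19, 2215 → July 19, 2216: 366 days (2216 is a leap year).
July 2216: 31 − 19 = 12 days remain.
Then August (31), September (30), October (31), November (30), December (31), January (31): 31 + 30 + 31 + 30 + 31 + 31 = 184 days.
February 1–17, 2217: 17 days (2217 is not a leap year).
Residual: 213 days.
Total: 944 days.

944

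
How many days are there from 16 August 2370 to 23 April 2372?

August 2370: 31 − 16 = 15 days remain.
Then 19 full months totalling 578 days.
April 1–23, 2372: 23 days.
Total: 15 + 578 + 23 = 616 days.

616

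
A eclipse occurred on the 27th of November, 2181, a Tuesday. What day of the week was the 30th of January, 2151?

Saturday

Count forward from the earlier date (January 30, 2151) to the later (November 27, 2181):
From January 30, 2151 to January 30, 2181: 30 years, of which 8 contain a Feb 29 — 22×365 + 8×366 = 10958 days.
January 2181: 31 − 30 = 1 day remains.
Then 9 full months totalling 273 days.
November 1–27, 2181: 27 days.
Residual: 301 days.
Total: 11259 days.
11259 mod 7 = 3, so 3 days before Tuesday is Saturday.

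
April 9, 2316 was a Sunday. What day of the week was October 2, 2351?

Tuesday

From April 9, 2316 to April 9, 2351: 35 years, of which 8 contain a Feb 29 — 27×365 + 8×366 = 12783 days.
April 2351: 30 − 9 = 21 days remain.
Then May (31), June (30), July (31), August (31), September (30): 31 + 30 + 31 + 31 + 30 = 153 days.
October 1–2, 2351: 2 days.
Residual: 176 days.
Total: 12959 days.
12959 mod 7 = 2, so 2 days after Sunday is Tuesday.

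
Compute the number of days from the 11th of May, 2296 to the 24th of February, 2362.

24029

Day-of-year of May 11, 2296: 132.
Day-of-year of February 24, 2362: 55.
2296 has 366 days, so 366 − 132 = 234 days remain in 2296.
Full years 2297–2361: 50 common + 15 leap = 50×365 + 15×366 = 23740 days.
Total: 234 + 23740 + 55 = 24029 days.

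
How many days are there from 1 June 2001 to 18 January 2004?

961

June 1, 2001 → June 1, 2002: 365 days.
June 1, 2002 → June 1, 2003: 365 days.
June 2003: 30 − 1 = 29 days remain.
Then July (31), August (31), September (30), October (31), November (30), December (31): 31 + 31 + 30 + 31 + 30 + 31 = 184 days.
January 1–18, 2004: 18 days.
Residual: 231 days.
Total: 961 days.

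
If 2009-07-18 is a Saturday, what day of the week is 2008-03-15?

Count forward from the earlier date (March 15, 2008) to the later (July 18, 2009):
March 2008: 31 − 15 = 16 days remain.
Then 15 full months totalling 456 days.
July 1–18, 2009: 18 days.
Total: 16 + 456 + 18 = 490 days.
490 is a multiple of 7, so 2008-03-15 falls on the same weekday: Saturday.

Saturday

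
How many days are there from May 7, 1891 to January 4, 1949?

Day-of-year of May 7, 1891: 127.
Day-of-year of January 4, 1949: 4.
1891 has 365 days, so 365 − 127 = 238 days remain in 1891.
Full years 1892–1948: 43 common + 14 leap = 43×365 + 14×366 = 20819 days.
Total: 238 + 20819 + 4 = 21061 days.

21061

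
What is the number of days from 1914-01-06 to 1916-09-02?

970

January 6, 1914 → January 6, 1915: 365 days.
January 6, 1915 → January 6, 1916: 365 days.
January 1916: 31 − 6 = 25 days remain.
Then February 1916 (29), March (31), April (30), May (31), June (30), July (31), August (31): 29 + 31 + 30 + 31 + 30 + 31 + 31 = 213 days.
September 1–2, 1916: 2 days.
Residual: 240 days.
Total: 970 days.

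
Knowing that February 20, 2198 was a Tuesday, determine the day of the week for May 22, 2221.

Tuesday

Day-of-year of February 20, 2198: 51.
Day-of-year of May 22, 2221: 142.
2198 has 365 days, so 365 − 51 = 314 days remain in 2198.
Full years 2199–2220: 17 common + 5 leap = 17×365 + 5×366 = 8035 days.
Total: 314 + 8035 + 142 = 8491 days.
8491 is a multiple of 7, so May 22, 2221 falls on the same weekday: Tuesday.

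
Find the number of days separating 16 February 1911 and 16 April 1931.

Day-of-year of February 16, 1911: 47.
Day-of-year of April 16, 1931: 106.
1911 has 365 days, so 365 − 47 = 318 days remain in 1911.
Full years 1912–1930: 14 common + 5 leap = 14×365 + 5×366 = 6940 days.
Total: 318 + 6940 + 106 = 7364 days.

7364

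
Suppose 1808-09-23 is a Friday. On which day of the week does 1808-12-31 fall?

September 1808: 30 − 23 = 7 days remain.
Then October (31), November (30): 31 + 30 = 61 days.
December 1–31, 1808: 31 days.
Total: 7 + 61 + 31 = 99 days.
99 mod 7 = 1, so 1 day after Friday is Saturday.

Saturday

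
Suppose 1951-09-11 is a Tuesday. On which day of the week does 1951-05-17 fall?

Thursday

Count forward from the earlier date (May 17, 1951) to the later (September 11, 1951):
May 1951: 31 − 17 = 14 days remain.
Then June (30), July (31), August (31): 30 + 31 + 31 = 92 days.
September 1–11, 1951: 11 days.
Total: 14 + 92 + 11 = 117 days.
117 mod 7 = 5, so 5 days before Tuesday is Thursday.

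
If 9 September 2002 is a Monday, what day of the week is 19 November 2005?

Saturday

Day-of-year of September 9, 2002: 252.
Day-of-year of November 19, 2005: 323.
2002 has 365 days, so 365 − 252 = 113 days remain in 2002.
Full years: 2003: 365; 2004: 366. Sum = 731.
Total: 113 + 731 + 323 = 1167 days.
1167 mod 7 = 5, so 5 days after Monday is Saturday.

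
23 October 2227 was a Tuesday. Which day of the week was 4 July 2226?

Count forward from the earlier date (July 4, 2226) to the later (October 23, 2227):
July 4, 2226 → July 4, 2227: 365 days.
July 2227: 31 − 4 = 27 days remain.
Then August (31), September (30): 31 + 30 = 61 days.
October 1–23, 2227: 23 days.
Residual: 111 days.
Total: 476 days.
476 is a multiple of 7, so 4 July 2226 falls on the same weekday: Tuesday.

Tuesday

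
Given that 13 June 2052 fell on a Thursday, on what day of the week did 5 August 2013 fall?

Monday

Count forward from the earlier date (August 5, 2013) to the later (June 13, 2052):
From August 5, 2013 to August 5, 2051: 38 years, of which 9 contain a Feb 29 — 29×365 + 9×366 = 13879 days.
August 2051: 31 − 5 = 26 days remain.
Then 9 full months totalling 274 days.
June 1–13, 2052: 13 days.
Residual: 313 days.
Total: 14192 days.
14192 mod 7 = 3, so 3 days before Thursday is Monday.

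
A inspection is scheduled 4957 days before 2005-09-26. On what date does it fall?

1992-03-01

Count 4957 days before September 26, 2005:
From March 1, 1992 to March 1, 2005: 13 years, of which 3 contain a Feb 29 — 10×365 + 3×366 = 4748 days.
(2000 is a leap year (divisible by 400).)
March 2005: 31 − 1 = 30 days remain.
Then April (30), May (31), June (30), July (31), August (31): 30 + 31 + 30 + 31 + 31 = 153 days.
September 1–26, 2005: 26 days.
Residual: 209 days.
Total: 4957 days.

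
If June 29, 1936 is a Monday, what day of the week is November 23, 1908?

Monday

Count forward from the earlier date (November 23, 1908) to the later (June 29, 1936):
Day-of-year of November 23, 1908: 328.
Day-of-year of June 29, 1936: 181.
1908 has 366 days, so 366 − 328 = 38 days remain in 1908.
Full years 1909–1935: 21 common + 6 leap = 21×365 + 6×366 = 9861 days.
Total: 38 + 9861 + 181 = 10080 days.
10080 is a multiple of 7, so November 23, 1908 falls on the same weekday: Monday.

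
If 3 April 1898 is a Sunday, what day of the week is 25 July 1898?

April 1898: 30 − 3 = 27 days remain.
Then May (31), June (30): 31 + 30 = 61 days.
July 1–25, 1898: 25 days.
Total: 27 + 61 + 25 = 113 days.
113 mod 7 = 1, so 1 day after Sunday is Monday.

Monday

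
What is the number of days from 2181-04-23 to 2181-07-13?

April 2181: 30 − 23 = 7 days remain.
Then May (31), June (30): 31 + 30 = 61 days.
July 1–13, 2181: 13 days.
Total: 7 + 61 + 13 = 81 days.

81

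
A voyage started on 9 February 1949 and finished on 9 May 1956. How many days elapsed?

Day-of-year of February 9, 1949: 40.
Day-of-year of May 9, 1956: 130.
1949 has 365 days, so 365 − 40 = 325 days remain in 1949.
Full years: 1950: 365; 1951: 365; 1952: 366; 1953: 365; 1954: 365; 1955: 365. Sum = 2191.
Total: 325 + 2191 + 130 = 2646 days.

2646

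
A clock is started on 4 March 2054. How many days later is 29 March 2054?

Within March 2054: 29 − 4 = 25 days.

25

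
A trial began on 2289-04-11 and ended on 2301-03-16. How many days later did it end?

From April 11, 2289 to April 11, 2300: 11 years, of which 2 contain a Feb 29 — 9×365 + 2×366 = 4017 days.
(2300 is not a leap year (divisible by 100 but not 400).)
April 2300: 30 − 11 = 19 days remain.
Then 10 full months totalling 304 days.
March 1–16, 2301: 16 days.
Residual: 339 days.
Total: 4356 days.

4356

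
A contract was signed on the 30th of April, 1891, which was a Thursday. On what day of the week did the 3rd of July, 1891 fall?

April 1891: 30 − 30 = 0 days remain.
Then May (31), June (30): 31 + 30 = 61 days.
July 1–3, 1891: 3 days.
Total: 0 + 61 + 3 = 64 days.
64 mod 7 = 1, so 1 day after Thursday is Friday.

Friday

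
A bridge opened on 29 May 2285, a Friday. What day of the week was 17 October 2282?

Tuesday

Count forward from the earlier date (October 17, 2282) to the later (May 29, 2285):
Day-of-year of October 17, 2282: 290.
Day-of-year of May 29, 2285: 149.
2282 has 365 days, so 365 − 290 = 75 days remain in 2282.
Full years: 2283: 365; 2284: 366. Sum = 731.
Total: 75 + 731 + 149 = 955 days.
955 mod 7 = 3, so 3 days before Friday is Tuesday.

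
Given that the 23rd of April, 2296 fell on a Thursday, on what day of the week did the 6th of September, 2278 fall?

Count forward from the earlier date (September 6, 2278) to the later (April 23, 2296):
Day-of-year of September 6, 2278: 249.
Day-of-year of April 23, 2296: 114.
2278 has 365 days, so 365 − 249 = 116 days remain in 2278.
Full years 2279–2295: 13 common + 4 leap = 13×365 + 4×366 = 6209 days.
Total: 116 + 6209 + 114 = 6439 days.
6439 mod 7 = 6, so 6 days before Thursday is Friday.

Friday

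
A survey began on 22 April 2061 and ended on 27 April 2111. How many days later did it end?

From April 22, 2061 to April 22, 2111: 50 years, of which 11 contain a Feb 29 — 39×365 + 11×366 = 18261 days.
(2100 is not a leap year (divisible by 100 but not 400).)
Within April 2111: 27 − 22 = 5 days.
Total: 18266 days.

18266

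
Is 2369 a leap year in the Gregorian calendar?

No

2369 is not a leap year.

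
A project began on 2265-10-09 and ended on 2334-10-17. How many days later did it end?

From October 9, 2265 to October 9, 2334: 69 years, of which 16 contain a Feb 29 — 53×365 + 16×366 = 25201 days.
(2300 is not a leap year (divisible by 100 but not 400).)
Within October 2334: 17 − 9 = 8 days.
Total: 25209 days.

25209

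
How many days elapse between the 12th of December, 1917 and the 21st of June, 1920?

922

Day-of-year of December 12, 1917: 346.
Day-of-year of June 21, 1920: 173.
1917 has 365 days, so 365 − 346 = 19 days remain in 1917.
Full years: 1918: 365; 1919: 365. Sum = 730.
Total: 19 + 730 + 173 = 922 days.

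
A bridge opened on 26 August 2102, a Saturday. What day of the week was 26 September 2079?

Tuesday

Count forward from the earlier date (September 26, 2079) to the later (August 26, 2102):
Day-of-year of September 26, 2079: 269.
Day-of-year of August 26, 2102: 238.
2079 has 365 days, so 365 − 269 = 96 days remain in 2079.
Full years 2080–2101: 17 common + 5 leap = 17×365 + 5×366 = 8035 days.
Total: 96 + 8035 + 238 = 8369 days.
8369 mod 7 = 4, so 4 days before Saturday is Tuesday.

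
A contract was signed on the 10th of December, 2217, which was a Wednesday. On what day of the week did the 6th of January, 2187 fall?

Saturday

Count forward from the earlier date (January 6, 2187) to the later (December 10, 2217):
From January 6, 2187 to January 6, 2217: 30 years, of which 7 contain a Feb 29 — 23×365 + 7×366 = 10957 days.
(2200 is not a leap year (divisible by 100 but not 400).)
January 2217: 31 − 6 = 25 days remain.
Then 10 full months totalling 303 days.
December 1–10, 2217: 10 days.
Residual: 338 days.
Total: 11295 days.
11295 mod 7 = 4, so 4 days before Wednesday is Saturday.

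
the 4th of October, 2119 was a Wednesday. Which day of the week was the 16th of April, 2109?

Count forward from the earlier date (April 16, 2109) to the later (October 4, 2119):
Day-of-year of April 16, 2109: 106.
Day-of-year of October 4, 2119: 277.
2109 has 365 days, so 365 − 106 = 259 days remain in 2109.
Full years 2110–2118: 7 common + 2 leap = 7×365 + 2×366 = 3287 days.
Total: 259 + 3287 + 277 = 3823 days.
3823 mod 7 = 1, so 1 day before Wednesday is Tuesday.

Tuesday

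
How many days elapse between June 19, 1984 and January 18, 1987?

June 19, 1984 → June 19, 1985: 365 days.
June 19, 1985 → June 19, 1986: 365 days.
June 1986: 30 − 19 = 11 days remain.
Then July (31), August (31), September (30), October (31), November (30), December (31): 31 + 31 + 30 + 31 + 30 + 31 = 184 days.
January 1–18, 1987: 18 days.
Residual: 213 days.
Total: 943 days.

943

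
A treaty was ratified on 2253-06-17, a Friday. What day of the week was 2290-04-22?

From June 17, 2253 to June 17, 2289: 36 years, of which 9 contain a Feb 29 — 27×365 + 9×366 = 13149 days.
June 2289: 30 − 17 = 13 days remain.
Then 9 full months totalling 274 days.
April 1–22, 2290: 22 days.
Residual: 309 days.
Total: 13458 days.
13458 mod 7 = 4, so 4 days after Friday is Tuesday.

Tuesday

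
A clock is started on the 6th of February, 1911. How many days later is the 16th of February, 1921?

Day-of-year of February 6, 1911: 37.
Day-of-year of February 16, 1921: 47.
1911 has 365 days, so 365 − 37 = 328 days remain in 1911.
Full years 1912–1920: 6 common + 3 leap = 6×365 + 3×366 = 3288 days.
Total: 328 + 3288 + 47 = 3663 days.

3663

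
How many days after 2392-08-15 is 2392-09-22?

August 2392: 31 − 15 = 16 days remain.
September 1–22, 2392: 22 days.
Total: 16 + 22 = 38 days.

38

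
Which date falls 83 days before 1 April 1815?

8 January 1815

Count 83 days before April 1, 1815:
January 1815: 31 − 8 = 23 days remain.
Then February 1815 (28), March (31): 28 + 31 = 59 days.
April 1, 1815: 1 day.
Total: 23 + 59 + 1 = 83 days.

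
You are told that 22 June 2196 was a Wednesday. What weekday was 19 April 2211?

Friday

From June 22, 2196 to June 22, 2210: 14 years, of which 2 contain a Feb 29 — 12×365 + 2×366 = 5112 days.
(2200 is not a leap year (divisible by 100 but not 400).)
June 2210: 30 − 22 = 8 days remain.
Then 9 full months totalling 274 days.
April 1–19, 2211: 19 days.
Residual: 301 days.
Total: 5413 days.
5413 mod 7 = 2, so 2 days after Wednesday is Friday.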